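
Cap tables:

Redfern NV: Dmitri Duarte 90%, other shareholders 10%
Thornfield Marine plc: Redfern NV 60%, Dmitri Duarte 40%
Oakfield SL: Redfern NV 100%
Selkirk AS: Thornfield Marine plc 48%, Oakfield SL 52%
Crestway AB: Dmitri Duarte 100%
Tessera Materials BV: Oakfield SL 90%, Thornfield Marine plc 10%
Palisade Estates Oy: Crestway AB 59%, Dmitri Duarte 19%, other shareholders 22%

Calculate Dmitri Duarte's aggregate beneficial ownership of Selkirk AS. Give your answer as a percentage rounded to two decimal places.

Dmitri reaches Selkirk along 3 paths.
Via Redfern → Thornfield: 90% × 60% × 48% = 25.92%.
Via Thornfield: 40% × 48% = 19.2%.
Via Redfern → Oakfield: 90% × 100% × 52% = 46.8%.
Total: 25.92% + 19.2% + 46.8% = 91.92%.

91.92%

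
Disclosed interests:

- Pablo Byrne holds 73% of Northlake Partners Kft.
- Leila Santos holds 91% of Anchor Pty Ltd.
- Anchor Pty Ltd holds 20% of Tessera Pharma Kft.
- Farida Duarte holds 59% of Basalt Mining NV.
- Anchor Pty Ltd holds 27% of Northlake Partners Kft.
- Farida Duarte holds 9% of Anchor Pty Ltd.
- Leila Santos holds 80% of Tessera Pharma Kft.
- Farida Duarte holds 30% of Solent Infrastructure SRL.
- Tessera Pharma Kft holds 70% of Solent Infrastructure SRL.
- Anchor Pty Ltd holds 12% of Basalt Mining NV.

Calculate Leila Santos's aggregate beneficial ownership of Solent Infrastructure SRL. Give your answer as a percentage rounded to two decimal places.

68.74%

Leila reaches Solent along 2 paths.
Via Tessera: 80% × 70% = 56%.
Via Anchor → Tessera: 91% × 20% × 70% = 12.74%.
Total: 56% + 12.74% = 68.74%.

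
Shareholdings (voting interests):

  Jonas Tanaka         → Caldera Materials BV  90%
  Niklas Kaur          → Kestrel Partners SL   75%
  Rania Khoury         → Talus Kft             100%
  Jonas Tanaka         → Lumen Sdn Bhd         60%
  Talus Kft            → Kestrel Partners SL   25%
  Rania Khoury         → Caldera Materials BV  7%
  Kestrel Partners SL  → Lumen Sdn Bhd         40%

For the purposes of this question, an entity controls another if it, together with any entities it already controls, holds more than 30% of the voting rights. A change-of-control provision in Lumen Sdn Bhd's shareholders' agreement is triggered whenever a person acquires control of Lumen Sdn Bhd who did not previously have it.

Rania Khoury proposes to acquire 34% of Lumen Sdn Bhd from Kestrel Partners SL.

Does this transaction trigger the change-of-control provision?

Yes

The purchase adds only to Rania's holdings (Kestrel's stake shrinks), so Rania is the only person who could newly come to control Lumen.
Rania holds 100% of Talus, so Rania controls Talus.
Neither Rania nor any entity Rania controls holds any voting interest in Lumen.
So before the transaction, Rania does not control Lumen.
After the purchase, Rania holds 34% of Lumen directly, and Kestrel's stake falls to 6%.
Rania holds 34% of Lumen, so Rania controls Lumen.
Rania did not control Lumen before and does after, so the clause is triggered.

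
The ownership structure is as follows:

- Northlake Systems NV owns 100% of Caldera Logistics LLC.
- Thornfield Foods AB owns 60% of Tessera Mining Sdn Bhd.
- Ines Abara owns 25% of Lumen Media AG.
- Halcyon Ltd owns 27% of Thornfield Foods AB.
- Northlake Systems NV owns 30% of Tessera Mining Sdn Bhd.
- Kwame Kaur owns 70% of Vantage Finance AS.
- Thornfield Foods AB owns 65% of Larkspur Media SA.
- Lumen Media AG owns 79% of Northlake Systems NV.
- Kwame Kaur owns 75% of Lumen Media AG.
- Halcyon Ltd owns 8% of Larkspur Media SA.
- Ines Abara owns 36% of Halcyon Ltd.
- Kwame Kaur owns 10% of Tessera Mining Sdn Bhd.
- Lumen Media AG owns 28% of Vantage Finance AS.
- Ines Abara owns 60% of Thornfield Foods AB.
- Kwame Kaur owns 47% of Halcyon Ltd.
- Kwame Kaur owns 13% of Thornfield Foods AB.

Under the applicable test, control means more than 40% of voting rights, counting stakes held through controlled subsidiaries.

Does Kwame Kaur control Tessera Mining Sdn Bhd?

Kwame holds 47% of Halcyon, so Kwame controls Halcyon.
Kwame holds 75% of Lumen, so Kwame controls Lumen.
Lumen holds 79% of Northlake, so Kwame controls Northlake.
Kwame and Lumen together hold 70% + 28% = 98% of Vantage, so Kwame controls Vantage.
Northlake holds 100% of Caldera, so Kwame controls Caldera.
In Tessera, Kwame's side holds only 30% + 10% = 40%, not > 40%.
So Kwame does not control Tessera.

No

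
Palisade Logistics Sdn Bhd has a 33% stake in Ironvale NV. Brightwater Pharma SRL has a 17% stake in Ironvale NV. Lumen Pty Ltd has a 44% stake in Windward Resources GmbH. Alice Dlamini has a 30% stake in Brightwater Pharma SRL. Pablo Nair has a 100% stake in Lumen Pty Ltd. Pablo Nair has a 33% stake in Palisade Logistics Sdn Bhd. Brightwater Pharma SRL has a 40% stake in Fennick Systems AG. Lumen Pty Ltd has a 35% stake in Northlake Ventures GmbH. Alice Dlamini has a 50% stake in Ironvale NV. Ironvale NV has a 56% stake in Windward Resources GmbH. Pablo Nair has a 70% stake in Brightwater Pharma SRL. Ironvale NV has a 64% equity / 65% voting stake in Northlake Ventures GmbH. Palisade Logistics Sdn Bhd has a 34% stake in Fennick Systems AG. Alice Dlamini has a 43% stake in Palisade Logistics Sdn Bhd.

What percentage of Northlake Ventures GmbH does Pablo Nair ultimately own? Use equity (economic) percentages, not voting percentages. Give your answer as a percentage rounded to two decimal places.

49.59%

Pablo reaches Northlake along 3 paths.
Via Lumen: 100% × 35% = 35%.
Via Brightwater → Ironvale: 70% × 17% × 64% = 7.616%.
Via Palisade → Ironvale: 33% × 33% × 64% = 6.9696%.
Total: 35% + 7.616% + 6.9696% = 49.5856%.
Rounded: 49.59%.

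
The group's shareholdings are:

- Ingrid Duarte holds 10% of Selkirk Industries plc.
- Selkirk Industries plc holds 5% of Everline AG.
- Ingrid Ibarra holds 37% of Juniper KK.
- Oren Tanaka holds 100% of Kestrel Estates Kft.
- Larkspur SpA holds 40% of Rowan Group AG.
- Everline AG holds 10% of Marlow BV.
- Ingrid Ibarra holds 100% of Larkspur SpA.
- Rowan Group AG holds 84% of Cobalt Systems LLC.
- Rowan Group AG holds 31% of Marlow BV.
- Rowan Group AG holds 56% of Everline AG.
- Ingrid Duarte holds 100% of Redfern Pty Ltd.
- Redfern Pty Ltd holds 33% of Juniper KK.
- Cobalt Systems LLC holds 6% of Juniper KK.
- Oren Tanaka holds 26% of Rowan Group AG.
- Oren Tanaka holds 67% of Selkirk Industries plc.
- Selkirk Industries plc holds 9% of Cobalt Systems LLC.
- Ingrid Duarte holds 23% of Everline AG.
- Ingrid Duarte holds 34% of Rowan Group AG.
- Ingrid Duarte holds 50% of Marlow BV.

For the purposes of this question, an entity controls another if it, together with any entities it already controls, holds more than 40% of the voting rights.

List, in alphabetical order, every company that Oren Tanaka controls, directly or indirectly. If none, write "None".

Oren holds 67% of Selkirk, so Oren controls Selkirk.
Oren holds 100% of Kestrel, so Oren controls Kestrel.
No other company's threshold is met.

Kestrel Estates Kft, Selkirk Industries plc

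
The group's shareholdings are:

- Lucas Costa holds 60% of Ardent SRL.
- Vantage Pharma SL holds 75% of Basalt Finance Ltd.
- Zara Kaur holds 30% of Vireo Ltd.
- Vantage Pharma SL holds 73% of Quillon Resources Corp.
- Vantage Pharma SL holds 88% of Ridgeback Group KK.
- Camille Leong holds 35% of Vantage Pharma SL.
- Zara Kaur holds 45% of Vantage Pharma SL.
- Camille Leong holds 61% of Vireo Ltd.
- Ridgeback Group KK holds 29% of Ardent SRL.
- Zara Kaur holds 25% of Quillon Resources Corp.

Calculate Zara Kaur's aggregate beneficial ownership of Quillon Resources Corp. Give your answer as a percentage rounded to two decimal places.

57.85%

Zara reaches Quillon along 2 paths.
Via Vantage: 45% × 73% = 32.85%.
Direct stake: 25% = 25%.
Total: 32.85% + 25% = 57.85%.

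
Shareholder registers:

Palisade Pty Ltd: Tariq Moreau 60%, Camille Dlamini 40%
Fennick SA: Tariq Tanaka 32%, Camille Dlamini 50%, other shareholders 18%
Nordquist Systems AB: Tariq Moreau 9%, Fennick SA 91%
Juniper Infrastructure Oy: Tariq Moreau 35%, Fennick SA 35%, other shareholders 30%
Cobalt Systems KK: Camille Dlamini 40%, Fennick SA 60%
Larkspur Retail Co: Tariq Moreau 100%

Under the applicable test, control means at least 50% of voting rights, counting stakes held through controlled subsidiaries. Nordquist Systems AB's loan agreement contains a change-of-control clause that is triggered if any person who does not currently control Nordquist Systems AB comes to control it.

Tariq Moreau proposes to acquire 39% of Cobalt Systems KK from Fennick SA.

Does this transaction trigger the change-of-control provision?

The purchase adds only to Tariq Moreau's holdings (Fennick's stake shrinks), so Tariq Moreau is the only person who could newly come to control Nordquist.
Tariq Moreau holds 60% of Palisade, so Tariq Moreau controls Palisade.
Tariq Moreau holds 100% of Larkspur, so Tariq Moreau controls Larkspur.
In Nordquist, Tariq Moreau's side holds only 9%, not ≥ 50%.
So before the transaction, Tariq Moreau does not control Nordquist.
After the purchase, Tariq Moreau holds 39% of Cobalt directly, and Fennick's stake falls to 21%.
Tariq Moreau's side now holds 39% of Cobalt, not ≥ 50%, so Tariq Moreau still does not control Cobalt.
After the transaction, Tariq Moreau's side holds 9% of Nordquist, not ≥ 50%, so Tariq Moreau still does not control Nordquist.
No new person acquires control, so the clause is not triggered.

No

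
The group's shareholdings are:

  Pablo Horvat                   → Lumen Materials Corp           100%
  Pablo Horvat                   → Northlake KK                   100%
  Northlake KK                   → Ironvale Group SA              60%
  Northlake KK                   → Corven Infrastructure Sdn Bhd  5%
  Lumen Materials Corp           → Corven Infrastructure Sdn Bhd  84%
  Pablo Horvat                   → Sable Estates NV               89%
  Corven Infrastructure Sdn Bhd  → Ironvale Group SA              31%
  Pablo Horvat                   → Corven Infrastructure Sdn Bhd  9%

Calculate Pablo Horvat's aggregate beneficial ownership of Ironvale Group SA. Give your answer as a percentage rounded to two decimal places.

90.38%

Pablo reaches Ironvale along 4 paths.
Via Northlake: 100% × 60% = 60%.
Via Northlake → Corven: 100% × 5% × 31% = 1.55%.
Via Lumen → Corven: 100% × 84% × 31% = 26.04%.
Via Corven: 9% × 31% = 2.79%.
Total: 60% + 1.55% + 26.04% + 2.79% = 90.38%.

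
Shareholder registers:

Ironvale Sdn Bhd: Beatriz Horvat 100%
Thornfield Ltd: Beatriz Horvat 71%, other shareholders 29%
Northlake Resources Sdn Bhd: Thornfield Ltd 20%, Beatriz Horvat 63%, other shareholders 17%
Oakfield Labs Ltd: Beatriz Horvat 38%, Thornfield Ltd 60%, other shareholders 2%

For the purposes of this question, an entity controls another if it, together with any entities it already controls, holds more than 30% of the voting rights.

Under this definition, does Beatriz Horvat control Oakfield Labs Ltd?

Beatriz holds 71% of Thornfield, so Beatriz controls Thornfield.
Beatriz and Thornfield together hold 38% + 60% = 98% of Oakfield, so Beatriz controls Oakfield.

Yes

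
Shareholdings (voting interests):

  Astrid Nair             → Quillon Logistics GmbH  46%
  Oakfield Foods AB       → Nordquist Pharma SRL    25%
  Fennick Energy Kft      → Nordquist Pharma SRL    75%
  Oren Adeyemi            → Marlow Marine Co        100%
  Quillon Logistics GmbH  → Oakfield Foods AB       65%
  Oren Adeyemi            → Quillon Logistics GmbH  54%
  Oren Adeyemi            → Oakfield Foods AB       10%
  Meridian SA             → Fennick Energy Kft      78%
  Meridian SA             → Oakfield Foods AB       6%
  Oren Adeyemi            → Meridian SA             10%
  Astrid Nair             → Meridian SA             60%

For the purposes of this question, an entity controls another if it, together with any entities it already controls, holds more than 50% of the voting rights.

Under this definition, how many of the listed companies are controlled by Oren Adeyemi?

3

Oren holds 54% of Quillon, so Oren controls Quillon.
Oren and Quillon together hold 10% + 65% = 75% of Oakfield, so Oren controls Oakfield.
Oren holds 100% of Marlow, so Oren controls Marlow.
No other company's threshold is met.
Oren controls 3 companies.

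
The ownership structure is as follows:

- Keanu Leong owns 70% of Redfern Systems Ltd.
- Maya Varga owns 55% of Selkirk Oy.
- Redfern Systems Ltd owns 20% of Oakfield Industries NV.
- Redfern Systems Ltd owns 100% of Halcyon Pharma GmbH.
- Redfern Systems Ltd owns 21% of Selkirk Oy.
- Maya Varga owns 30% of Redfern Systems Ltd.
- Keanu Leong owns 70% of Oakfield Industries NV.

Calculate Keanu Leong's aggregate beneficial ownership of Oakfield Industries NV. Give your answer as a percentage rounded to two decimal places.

84.00%

Keanu reaches Oakfield along 2 paths.
Direct stake: 70% = 70%.
Via Redfern: 70% × 20% = 14%.
Total: 70% + 14% = 84%.
Rounded: 84.00%.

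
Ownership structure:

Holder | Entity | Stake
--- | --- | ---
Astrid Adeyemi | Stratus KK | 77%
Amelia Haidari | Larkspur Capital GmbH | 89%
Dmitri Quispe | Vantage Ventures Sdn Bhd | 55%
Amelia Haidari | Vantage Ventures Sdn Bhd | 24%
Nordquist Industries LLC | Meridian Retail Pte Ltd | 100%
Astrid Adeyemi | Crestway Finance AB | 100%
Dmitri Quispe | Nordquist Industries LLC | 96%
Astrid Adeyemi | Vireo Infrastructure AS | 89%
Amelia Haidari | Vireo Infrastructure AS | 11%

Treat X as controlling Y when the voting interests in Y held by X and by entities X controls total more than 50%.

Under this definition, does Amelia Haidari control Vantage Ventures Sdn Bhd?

Amelia holds 89% of Larkspur, so Amelia controls Larkspur.
In Vantage, Amelia's side holds only 24%, not > 50%.
So Amelia does not control Vantage.

No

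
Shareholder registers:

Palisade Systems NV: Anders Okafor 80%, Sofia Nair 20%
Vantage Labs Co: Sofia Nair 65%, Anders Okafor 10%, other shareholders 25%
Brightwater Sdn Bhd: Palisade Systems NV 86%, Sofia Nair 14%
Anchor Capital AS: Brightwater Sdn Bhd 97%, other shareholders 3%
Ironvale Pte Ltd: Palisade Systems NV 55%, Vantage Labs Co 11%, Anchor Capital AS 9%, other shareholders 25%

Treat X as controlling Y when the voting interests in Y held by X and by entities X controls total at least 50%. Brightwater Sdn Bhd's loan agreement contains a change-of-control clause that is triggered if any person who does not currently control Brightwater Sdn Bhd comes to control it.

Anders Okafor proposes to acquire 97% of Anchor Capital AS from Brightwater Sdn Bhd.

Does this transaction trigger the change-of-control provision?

No

The purchase adds only to Anders's holdings (Brightwater's stake shrinks), so Anders is the only person who could newly come to control Brightwater.
Anders holds 80% of Palisade, so Anders controls Palisade.
Palisade holds 86% of Brightwater, so Anders controls Brightwater.
So Anders already controls Brightwater before the transaction.
After the purchase, Anders holds 97% of Anchor directly, and Brightwater's stake falls to 0%.
Anders controlled Brightwater already, so this is not a new person acquiring control; every other person's position is unchanged or reduced.
No new person acquires control, so the clause is not triggered.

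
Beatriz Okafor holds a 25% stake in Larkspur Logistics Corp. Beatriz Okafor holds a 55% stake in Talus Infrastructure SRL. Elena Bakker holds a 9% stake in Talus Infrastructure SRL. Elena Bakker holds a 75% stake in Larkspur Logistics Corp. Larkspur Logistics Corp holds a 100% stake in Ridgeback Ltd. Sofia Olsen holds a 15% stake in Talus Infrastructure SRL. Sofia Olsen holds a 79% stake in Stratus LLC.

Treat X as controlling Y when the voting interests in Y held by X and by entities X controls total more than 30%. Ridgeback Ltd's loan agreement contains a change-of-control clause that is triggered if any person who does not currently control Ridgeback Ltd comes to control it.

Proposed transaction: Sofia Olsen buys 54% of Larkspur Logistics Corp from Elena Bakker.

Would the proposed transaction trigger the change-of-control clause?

The purchase adds only to Sofia's holdings (Elena's stake shrinks), so Sofia is the only person who could newly come to control Ridgeback.
Sofia holds 79% of Stratus, so Sofia controls Stratus.
Neither Sofia nor any entity Sofia controls holds any voting interest in Ridgeback.
So before the transaction, Sofia does not control Ridgeback.
After the purchase, Sofia holds 54% of Larkspur directly, and Elena's stake falls to 21%.
Sofia holds 54% of Larkspur, so Sofia controls Larkspur.
Larkspur holds 100% of Ridgeback, so Sofia controls Ridgeback.
Sofia did not control Ridgeback before and does after, so the clause is triggered.

Yes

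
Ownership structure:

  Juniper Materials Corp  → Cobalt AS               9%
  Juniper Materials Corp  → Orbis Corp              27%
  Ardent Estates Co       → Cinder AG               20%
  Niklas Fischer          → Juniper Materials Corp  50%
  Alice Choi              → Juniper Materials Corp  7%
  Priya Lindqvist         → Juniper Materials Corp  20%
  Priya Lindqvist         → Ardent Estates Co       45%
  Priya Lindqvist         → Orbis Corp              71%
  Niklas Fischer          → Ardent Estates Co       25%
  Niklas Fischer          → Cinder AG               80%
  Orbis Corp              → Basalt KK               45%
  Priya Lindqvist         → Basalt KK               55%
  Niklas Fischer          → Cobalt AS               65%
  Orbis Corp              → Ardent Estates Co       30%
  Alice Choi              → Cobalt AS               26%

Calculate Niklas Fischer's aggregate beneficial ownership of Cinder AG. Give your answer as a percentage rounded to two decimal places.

Niklas reaches Cinder along 3 paths.
Via Ardent: 25% × 20% = 5%.
Via Juniper → Orbis → Ardent: 50% × 27% × 30% × 20% = 0.81%.
Direct stake: 80% = 80%.
Total: 5% + 0.81% + 80% = 85.81%.

85.81%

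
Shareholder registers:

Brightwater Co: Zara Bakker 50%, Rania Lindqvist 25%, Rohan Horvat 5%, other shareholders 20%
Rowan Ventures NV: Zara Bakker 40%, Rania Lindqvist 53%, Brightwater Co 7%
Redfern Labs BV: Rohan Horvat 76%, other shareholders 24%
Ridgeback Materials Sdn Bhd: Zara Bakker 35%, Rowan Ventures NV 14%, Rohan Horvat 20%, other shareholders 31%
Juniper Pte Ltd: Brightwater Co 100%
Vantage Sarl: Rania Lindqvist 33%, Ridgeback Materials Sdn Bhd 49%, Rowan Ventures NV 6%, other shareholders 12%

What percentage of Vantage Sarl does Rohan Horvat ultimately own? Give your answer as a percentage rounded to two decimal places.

9.85%

Rohan reaches Vantage along 3 paths.
Via Brightwater → Rowan → Ridgeback: 5% × 7% × 14% × 49% = 0.02401%.
Via Ridgeback: 20% × 49% = 9.8%.
Via Brightwater → Rowan: 5% × 7% × 6% = 0.021%.
Total: 0.02401% + 9.8% + 0.021% = 9.84501%.
Rounded: 9.85%.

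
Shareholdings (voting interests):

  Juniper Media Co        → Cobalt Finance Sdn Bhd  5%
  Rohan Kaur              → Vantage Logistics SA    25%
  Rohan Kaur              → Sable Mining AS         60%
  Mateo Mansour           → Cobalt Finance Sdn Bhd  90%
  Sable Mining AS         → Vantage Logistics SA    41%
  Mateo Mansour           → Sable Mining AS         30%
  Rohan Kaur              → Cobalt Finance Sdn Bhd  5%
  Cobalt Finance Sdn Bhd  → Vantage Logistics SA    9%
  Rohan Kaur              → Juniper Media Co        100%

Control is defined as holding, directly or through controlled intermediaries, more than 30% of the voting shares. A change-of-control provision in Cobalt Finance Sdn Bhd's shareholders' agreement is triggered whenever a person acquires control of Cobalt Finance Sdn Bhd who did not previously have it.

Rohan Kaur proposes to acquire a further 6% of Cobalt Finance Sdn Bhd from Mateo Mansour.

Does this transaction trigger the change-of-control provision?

The purchase adds only to Rohan's holdings (Mateo's stake shrinks), so Rohan is the only person who could newly come to control Cobalt.
Rohan holds 100% of Juniper, so Rohan controls Juniper.
Rohan holds 60% of Sable, so Rohan controls Sable.
Rohan and Sable together hold 25% + 41% = 66% of Vantage, so Rohan controls Vantage.
In Cobalt, Rohan's side holds only 5% + 5% = 10%, not > 30%.
So before the transaction, Rohan does not control Cobalt.
After the purchase, Rohan's direct stake in Cobalt rises to 5% + 6% = 11%, and Mateo's stake falls to 84%.
After the transaction, Rohan's side holds 5% + 11% = 16% of Cobalt, not > 30%, so Rohan still does not control Cobalt.
No new person acquires control, so the clause is not triggered.

No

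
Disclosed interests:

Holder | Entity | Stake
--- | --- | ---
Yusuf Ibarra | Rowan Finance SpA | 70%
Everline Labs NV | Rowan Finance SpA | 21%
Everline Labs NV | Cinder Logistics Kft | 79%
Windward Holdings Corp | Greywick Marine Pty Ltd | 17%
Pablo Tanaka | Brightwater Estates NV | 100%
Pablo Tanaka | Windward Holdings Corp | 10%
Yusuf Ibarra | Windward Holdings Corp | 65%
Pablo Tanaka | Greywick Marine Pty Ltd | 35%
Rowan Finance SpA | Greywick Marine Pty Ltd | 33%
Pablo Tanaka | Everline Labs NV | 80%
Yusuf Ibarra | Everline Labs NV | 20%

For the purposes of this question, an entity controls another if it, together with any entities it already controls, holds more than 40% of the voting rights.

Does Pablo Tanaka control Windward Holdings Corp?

No

Pablo holds 100% of Brightwater, so Pablo controls Brightwater.
Pablo holds 80% of Everline, so Pablo controls Everline.
Everline holds 79% of Cinder, so Pablo controls Cinder.
In Windward, Pablo's side holds only 10%, not > 40%.
So Pablo does not control Windward.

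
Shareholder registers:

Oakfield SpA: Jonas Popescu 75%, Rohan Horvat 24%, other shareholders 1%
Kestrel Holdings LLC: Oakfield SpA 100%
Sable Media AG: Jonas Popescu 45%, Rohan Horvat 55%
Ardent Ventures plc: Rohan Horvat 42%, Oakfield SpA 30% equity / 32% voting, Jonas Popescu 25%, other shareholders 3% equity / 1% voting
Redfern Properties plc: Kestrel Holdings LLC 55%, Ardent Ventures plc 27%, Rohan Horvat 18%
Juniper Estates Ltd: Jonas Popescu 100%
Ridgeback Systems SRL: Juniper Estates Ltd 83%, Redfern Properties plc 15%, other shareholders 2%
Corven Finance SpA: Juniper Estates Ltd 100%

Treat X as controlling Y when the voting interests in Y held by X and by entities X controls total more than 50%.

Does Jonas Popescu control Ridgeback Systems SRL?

Jonas holds 100% of Juniper, so Jonas controls Juniper.
Jonas holds 75% of Oakfield, so Jonas controls Oakfield.
Oakfield and Jonas together hold 32% + 25% = 57% of Ardent, so Jonas controls Ardent.
Oakfield holds 100% of Kestrel, so Jonas controls Kestrel.
Kestrel and Ardent together hold 55% + 27% = 82% of Redfern, so Jonas controls Redfern.
Juniper and Redfern together hold 83% + 15% = 98% of Ridgeback, so Jonas controls Ridgeback.

Yes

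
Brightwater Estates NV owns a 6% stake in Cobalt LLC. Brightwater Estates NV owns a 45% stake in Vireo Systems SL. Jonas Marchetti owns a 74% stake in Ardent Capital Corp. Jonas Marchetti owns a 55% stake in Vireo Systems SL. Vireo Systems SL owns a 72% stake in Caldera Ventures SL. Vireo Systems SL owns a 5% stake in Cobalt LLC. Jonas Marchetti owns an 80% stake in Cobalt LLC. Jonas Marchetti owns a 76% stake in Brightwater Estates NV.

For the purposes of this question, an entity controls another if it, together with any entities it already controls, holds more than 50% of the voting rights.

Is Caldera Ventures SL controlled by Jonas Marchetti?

Jonas holds 76% of Brightwater, so Jonas controls Brightwater.
Brightwater and Jonas together hold 45% + 55% = 100% of Vireo, so Jonas controls Vireo.
Vireo holds 72% of Caldera, so Jonas controls Caldera.

Yes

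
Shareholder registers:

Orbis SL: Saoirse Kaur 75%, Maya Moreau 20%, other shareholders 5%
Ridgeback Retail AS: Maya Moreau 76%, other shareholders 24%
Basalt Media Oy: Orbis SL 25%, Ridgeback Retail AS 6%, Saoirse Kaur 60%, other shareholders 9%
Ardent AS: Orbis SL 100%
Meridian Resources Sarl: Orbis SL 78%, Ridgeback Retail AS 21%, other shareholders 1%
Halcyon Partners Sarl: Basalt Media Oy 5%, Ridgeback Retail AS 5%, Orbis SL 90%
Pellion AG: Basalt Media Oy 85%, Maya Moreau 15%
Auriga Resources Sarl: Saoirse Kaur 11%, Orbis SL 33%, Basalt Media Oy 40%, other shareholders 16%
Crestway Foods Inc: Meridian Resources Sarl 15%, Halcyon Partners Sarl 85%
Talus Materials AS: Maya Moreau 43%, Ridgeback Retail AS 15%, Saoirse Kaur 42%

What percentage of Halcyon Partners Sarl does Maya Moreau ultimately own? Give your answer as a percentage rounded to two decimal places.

22.28%

Maya reaches Halcyon along 4 paths.
Via Orbis → Basalt: 20% × 25% × 5% = 0.25%.
Via Ridgeback → Basalt: 76% × 6% × 5% = 0.228%.
Via Ridgeback: 76% × 5% = 3.8%.
Via Orbis: 20% × 90% = 18%.
Total: 0.25% + 0.228% + 3.8% + 18% = 22.278%.
Rounded: 22.28%.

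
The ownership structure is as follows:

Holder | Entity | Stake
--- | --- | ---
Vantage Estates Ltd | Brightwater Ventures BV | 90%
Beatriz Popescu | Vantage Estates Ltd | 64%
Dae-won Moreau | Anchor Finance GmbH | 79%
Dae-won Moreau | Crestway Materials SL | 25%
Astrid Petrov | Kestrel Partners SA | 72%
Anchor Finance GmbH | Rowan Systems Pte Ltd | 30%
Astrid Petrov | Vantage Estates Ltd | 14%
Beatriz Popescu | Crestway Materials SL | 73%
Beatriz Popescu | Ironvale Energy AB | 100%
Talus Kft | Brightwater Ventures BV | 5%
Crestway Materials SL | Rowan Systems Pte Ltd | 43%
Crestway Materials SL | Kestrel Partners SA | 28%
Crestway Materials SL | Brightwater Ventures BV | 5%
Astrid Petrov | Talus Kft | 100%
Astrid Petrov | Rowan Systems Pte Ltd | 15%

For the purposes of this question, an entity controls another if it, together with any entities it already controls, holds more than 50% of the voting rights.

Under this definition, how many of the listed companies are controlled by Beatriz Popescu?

4

Beatriz holds 73% of Crestway, so Beatriz controls Crestway.
Beatriz holds 100% of Ironvale, so Beatriz controls Ironvale.
Beatriz holds 64% of Vantage, so Beatriz controls Vantage.
Crestway and Vantage together hold 5% + 90% = 95% of Brightwater, so Beatriz controls Brightwater.
No other company's threshold is met.
Beatriz controls 4 companies.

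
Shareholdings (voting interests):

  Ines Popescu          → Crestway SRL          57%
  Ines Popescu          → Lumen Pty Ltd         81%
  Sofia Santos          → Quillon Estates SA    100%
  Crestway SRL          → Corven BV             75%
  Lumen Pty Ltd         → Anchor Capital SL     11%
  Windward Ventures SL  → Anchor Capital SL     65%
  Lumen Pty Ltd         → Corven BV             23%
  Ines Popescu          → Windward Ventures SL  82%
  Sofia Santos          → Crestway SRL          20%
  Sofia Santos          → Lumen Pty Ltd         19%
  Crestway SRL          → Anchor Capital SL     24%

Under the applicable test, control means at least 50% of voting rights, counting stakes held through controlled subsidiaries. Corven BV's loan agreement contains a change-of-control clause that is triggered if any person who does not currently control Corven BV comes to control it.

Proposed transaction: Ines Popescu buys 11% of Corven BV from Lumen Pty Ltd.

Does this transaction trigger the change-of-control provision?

The purchase adds only to Ines's holdings (Lumen's stake shrinks), so Ines is the only person who could newly come to control Corven.
Ines holds 81% of Lumen, so Ines controls Lumen.
Ines holds 57% of Crestway, so Ines controls Crestway.
Lumen and Crestway together hold 23% + 75% = 98% of Corven, so Ines controls Corven.
So Ines already controls Corven before the transaction.
After the purchase, Ines holds 11% of Corven directly, and Lumen's stake falls to 12%.
Ines controlled Corven already, so this is not a new person acquiring control; every other person's position is unchanged or reduced.
No new person acquires control, so the clause is not triggered.

No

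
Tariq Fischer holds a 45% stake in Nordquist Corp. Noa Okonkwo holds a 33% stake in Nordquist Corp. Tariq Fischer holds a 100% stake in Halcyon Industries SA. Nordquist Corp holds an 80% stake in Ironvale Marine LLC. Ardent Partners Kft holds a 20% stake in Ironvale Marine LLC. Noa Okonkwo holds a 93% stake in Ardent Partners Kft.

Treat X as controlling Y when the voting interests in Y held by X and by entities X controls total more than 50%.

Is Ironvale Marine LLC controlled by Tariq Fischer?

No

Tariq holds 100% of Halcyon, so Tariq controls Halcyon.
Neither Tariq nor any entity Tariq controls holds any voting interest in Ironvale.
So Tariq does not control Ironvale.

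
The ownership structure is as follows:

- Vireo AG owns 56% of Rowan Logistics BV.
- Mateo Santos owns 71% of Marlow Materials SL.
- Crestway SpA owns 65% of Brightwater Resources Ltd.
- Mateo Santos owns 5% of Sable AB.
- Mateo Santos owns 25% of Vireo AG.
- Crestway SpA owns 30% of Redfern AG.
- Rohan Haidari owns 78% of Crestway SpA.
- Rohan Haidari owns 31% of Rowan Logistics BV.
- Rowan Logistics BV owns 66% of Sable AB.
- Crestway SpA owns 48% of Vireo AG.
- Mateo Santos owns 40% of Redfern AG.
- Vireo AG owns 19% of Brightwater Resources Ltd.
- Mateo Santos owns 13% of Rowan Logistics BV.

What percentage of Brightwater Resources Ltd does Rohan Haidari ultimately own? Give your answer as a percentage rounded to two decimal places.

Rohan reaches Brightwater along 2 paths.
Via Crestway → Vireo: 78% × 48% × 19% = 7.1136%.
Via Crestway: 78% × 65% = 50.7%.
Total: 7.1136% + 50.7% = 57.8136%.
Rounded: 57.81%.

57.81%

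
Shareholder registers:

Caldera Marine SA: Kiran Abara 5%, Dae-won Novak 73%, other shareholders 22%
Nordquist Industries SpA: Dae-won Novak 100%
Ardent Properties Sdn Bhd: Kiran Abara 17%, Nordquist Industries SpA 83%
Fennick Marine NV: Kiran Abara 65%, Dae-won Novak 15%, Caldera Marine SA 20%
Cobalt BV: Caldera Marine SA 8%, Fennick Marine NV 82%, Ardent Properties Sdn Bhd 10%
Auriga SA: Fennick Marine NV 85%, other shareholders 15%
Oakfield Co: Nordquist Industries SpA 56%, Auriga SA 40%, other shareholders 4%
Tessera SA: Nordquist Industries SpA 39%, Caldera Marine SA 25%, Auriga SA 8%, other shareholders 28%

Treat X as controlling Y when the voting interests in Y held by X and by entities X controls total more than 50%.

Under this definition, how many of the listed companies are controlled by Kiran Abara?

3

Kiran holds 65% of Fennick, so Kiran controls Fennick.
Fennick holds 82% of Cobalt, so Kiran controls Cobalt.
Fennick holds 85% of Auriga, so Kiran controls Auriga.
No other company's threshold is met.
Kiran controls 3 companies.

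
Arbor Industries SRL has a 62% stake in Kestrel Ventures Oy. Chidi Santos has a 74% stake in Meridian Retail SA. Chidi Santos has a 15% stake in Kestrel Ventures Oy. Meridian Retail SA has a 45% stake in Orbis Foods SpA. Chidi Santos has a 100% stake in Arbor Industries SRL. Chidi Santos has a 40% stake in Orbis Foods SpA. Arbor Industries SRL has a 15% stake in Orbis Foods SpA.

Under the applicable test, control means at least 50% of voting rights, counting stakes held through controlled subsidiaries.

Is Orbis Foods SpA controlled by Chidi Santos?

Chidi holds 74% of Meridian, so Chidi controls Meridian.
Chidi holds 100% of Arbor, so Chidi controls Arbor.
Chidi and Meridian and Arbor together hold 40% + 45% + 15% = 100% of Orbis, so Chidi controls Orbis.

Yes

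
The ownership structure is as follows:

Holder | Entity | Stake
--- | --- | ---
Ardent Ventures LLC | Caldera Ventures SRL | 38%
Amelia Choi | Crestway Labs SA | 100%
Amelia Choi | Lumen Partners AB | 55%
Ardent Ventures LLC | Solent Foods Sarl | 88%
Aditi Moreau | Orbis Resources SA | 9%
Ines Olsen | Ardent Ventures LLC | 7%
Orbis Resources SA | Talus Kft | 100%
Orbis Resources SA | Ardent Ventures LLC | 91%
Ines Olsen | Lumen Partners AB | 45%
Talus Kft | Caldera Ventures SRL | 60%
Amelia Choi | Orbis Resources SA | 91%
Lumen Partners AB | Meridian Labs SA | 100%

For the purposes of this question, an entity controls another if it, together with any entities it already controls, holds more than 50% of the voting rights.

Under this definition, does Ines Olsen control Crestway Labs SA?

No

Ines's largest direct stake is 45% in Lumen, which does not meet the threshold, so Ines controls no company.
Neither Ines nor any entity Ines controls holds any voting interest in Crestway.
So Ines does not control Crestway.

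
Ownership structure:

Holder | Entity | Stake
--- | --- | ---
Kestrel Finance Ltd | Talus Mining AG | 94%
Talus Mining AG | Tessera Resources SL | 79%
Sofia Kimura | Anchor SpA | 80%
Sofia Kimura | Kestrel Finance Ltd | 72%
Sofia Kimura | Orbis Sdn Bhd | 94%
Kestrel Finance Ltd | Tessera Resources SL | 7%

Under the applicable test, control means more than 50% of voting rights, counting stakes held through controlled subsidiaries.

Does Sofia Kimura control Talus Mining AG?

Sofia holds 72% of Kestrel, so Sofia controls Kestrel.
Kestrel holds 94% of Talus, so Sofia controls Talus.

Yes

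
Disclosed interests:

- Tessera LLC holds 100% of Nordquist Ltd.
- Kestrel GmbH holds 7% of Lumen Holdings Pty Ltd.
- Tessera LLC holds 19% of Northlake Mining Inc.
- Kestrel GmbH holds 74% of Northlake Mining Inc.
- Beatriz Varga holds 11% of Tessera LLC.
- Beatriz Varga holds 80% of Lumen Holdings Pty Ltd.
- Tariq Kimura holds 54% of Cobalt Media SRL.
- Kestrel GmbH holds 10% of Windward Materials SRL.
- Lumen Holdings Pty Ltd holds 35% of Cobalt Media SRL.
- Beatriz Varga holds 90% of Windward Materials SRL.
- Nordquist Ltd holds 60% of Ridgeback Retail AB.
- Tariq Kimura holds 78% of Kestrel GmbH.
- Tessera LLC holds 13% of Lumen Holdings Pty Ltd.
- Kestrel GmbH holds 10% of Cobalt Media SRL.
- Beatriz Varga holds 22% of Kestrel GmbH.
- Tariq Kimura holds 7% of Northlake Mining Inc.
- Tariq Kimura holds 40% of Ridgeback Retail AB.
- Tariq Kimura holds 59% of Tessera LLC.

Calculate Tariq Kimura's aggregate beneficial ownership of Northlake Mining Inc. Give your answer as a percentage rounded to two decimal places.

75.93%

Tariq reaches Northlake along 3 paths.
Direct stake: 7% = 7%.
Via Tessera: 59% × 19% = 11.21%.
Via Kestrel: 78% × 74% = 57.72%.
Total: 7% + 11.21% + 57.72% = 75.93%.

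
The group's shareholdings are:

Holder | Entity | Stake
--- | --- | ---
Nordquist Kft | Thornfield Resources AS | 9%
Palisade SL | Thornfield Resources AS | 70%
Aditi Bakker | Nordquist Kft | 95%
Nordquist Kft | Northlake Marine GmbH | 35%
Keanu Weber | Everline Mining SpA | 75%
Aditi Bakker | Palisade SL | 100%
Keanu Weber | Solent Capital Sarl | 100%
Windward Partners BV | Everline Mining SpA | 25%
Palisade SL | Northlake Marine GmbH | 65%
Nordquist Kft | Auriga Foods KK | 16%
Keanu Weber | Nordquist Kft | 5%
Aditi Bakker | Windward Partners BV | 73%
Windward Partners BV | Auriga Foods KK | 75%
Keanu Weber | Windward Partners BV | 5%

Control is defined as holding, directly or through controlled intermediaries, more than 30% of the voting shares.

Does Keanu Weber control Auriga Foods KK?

Keanu holds 100% of Solent, so Keanu controls Solent.
Keanu holds 75% of Everline, so Keanu controls Everline.
Neither Keanu nor any entity Keanu controls holds any voting interest in Auriga.
So Keanu does not control Auriga.

No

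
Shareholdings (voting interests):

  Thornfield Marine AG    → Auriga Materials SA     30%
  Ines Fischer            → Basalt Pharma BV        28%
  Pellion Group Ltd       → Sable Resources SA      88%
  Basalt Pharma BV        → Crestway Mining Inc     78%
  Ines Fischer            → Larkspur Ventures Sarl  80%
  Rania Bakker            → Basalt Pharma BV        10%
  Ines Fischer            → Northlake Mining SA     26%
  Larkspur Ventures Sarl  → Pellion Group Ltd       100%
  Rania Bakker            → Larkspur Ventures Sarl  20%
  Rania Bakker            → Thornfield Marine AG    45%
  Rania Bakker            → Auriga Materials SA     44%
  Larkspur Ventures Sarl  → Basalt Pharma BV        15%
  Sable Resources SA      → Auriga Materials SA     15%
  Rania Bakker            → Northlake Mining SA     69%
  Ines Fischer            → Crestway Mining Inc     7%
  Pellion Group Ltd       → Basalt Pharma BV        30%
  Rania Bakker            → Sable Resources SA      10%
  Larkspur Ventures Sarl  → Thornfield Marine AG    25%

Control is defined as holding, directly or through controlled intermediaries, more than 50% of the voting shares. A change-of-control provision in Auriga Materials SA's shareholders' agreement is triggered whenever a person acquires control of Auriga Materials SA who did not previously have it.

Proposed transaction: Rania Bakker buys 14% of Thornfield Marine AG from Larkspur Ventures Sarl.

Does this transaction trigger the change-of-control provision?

The purchase adds only to Rania's holdings (Larkspur's stake shrinks), so Rania is the only person who could newly come to control Auriga.
Rania holds 69% of Northlake, so Rania controls Northlake.
In Auriga, Rania's side holds only 44%, not > 50%.
So before the transaction, Rania does not control Auriga.
After the purchase, Rania's direct stake in Thornfield rises to 45% + 14% = 59%, and Larkspur's stake falls to 11%.
Rania holds 59% of Thornfield, so Rania controls Thornfield.
Thornfield and Rania together hold 30% + 44% = 74% of Auriga, so Rania controls Auriga.
Rania did not control Auriga before and does after, so the clause is triggered.

Yes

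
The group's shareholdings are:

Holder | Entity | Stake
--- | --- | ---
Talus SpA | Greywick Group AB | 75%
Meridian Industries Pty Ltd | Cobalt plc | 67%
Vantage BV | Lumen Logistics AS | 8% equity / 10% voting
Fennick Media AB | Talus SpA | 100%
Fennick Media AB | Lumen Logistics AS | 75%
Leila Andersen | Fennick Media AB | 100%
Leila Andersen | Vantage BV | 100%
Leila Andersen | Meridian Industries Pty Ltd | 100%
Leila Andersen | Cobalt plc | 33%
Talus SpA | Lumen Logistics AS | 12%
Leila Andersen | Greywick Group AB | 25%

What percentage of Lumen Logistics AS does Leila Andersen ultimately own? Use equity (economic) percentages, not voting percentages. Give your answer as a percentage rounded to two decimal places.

95.00%

Leila reaches Lumen along 3 paths.
Via Fennick: 100% × 75% = 75%.
Via Vantage: 100% × 8% = 8%.
Via Fennick → Talus: 100% × 100% × 12% = 12%.
Total: 75% + 8% + 12% = 95%.
Rounded: 95.00%.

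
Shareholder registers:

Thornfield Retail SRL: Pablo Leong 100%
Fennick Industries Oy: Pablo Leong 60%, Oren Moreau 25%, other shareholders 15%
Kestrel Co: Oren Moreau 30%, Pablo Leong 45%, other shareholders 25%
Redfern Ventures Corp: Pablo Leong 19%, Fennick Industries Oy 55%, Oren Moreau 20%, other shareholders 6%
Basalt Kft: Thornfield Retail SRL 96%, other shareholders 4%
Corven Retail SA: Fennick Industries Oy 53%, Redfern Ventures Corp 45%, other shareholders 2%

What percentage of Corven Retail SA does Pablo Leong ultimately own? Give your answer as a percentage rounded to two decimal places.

Pablo reaches Corven along 3 paths.
Via Fennick: 60% × 53% = 31.8%.
Via Redfern: 19% × 45% = 8.55%.
Via Fennick → Redfern: 60% × 55% × 45% = 14.85%.
Total: 31.8% + 8.55% + 14.85% = 55.2%.
Rounded: 55.20%.

55.20%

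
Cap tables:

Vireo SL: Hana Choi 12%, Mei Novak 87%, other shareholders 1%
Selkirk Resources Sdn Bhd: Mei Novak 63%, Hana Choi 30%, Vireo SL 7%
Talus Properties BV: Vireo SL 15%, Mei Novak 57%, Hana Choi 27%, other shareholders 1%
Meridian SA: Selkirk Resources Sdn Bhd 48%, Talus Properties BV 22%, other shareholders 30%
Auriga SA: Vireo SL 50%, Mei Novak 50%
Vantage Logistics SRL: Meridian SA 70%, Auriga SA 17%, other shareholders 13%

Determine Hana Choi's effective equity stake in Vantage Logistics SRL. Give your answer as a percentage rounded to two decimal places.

15.82%

Hana reaches Vantage along 5 paths.
Via Selkirk → Meridian: 30% × 48% × 70% = 10.08%.
Via Vireo → Selkirk → Meridian: 12% × 7% × 48% × 70% = 0.28224%.
Via Vireo → Talus → Meridian: 12% × 15% × 22% × 70% = 0.2772%.
Via Talus → Meridian: 27% × 22% × 70% = 4.158%.
Via Vireo → Auriga: 12% × 50% × 17% = 1.02%.
Total: 10.08% + 0.28224% + 0.2772% + 4.158% + 1.02% = 15.81744%.
Rounded: 15.82%.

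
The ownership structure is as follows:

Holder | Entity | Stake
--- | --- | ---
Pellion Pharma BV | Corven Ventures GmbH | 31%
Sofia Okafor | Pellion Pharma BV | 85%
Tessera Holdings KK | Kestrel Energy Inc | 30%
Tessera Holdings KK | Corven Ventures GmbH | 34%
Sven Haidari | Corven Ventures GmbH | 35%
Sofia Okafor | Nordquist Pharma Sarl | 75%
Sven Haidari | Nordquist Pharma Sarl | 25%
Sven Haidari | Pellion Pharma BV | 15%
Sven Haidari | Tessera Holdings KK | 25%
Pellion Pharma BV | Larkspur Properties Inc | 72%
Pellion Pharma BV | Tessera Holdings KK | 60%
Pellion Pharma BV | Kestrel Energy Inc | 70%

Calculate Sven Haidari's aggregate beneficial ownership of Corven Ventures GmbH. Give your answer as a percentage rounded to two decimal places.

51.21%

Sven reaches Corven along 4 paths.
Direct stake: 35% = 35%.
Via Pellion: 15% × 31% = 4.65%.
Via Pellion → Tessera: 15% × 60% × 34% = 3.06%.
Via Tessera: 25% × 34% = 8.5%.
Total: 35% + 4.65% + 3.06% + 8.5% = 51.21%.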